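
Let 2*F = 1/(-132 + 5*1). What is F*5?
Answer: -5/254 ≈ -0.019685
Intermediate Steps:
F = -1/254 (F = 1/(2*(-132 + 5*1)) = 1/(2*(-132 + 5)) = (1/2)/(-127) = (1/2)*(-1/127) = -1/254 ≈ -0.0039370)
F*5 = -1/254*5 = -5/254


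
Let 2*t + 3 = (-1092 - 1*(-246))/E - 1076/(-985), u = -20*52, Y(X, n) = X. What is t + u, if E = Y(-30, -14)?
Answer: -1011451/985 ≈ -1026.9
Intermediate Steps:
E = -30
u = -1040
t = 12949/985 (t = -3/2 + ((-1092 - 1*(-246))/(-30) - 1076/(-985))/2 = -3/2 + ((-1092 + 246)*(-1/30) - 1076*(-1/985))/2 = -3/2 + (-846*(-1/30) + 1076/985)/2 = -3/2 + (141/5 + 1076/985)/2 = -3/2 + (½)*(28853/985) = -3/2 + 28853/1970 = 12949/985 ≈ 13.146)
t + u = 12949/985 - 1040 = -1011451/985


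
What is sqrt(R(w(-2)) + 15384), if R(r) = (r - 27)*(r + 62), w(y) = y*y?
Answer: sqrt(13866) ≈ 117.75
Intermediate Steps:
w(y) = y**2
R(r) = (-27 + r)*(62 + r)
sqrt(R(w(-2)) + 15384) = sqrt((-1674 + ((-2)**2)**2 + 35*(-2)**2) + 15384) = sqrt((-1674 + 4**2 + 35*4) + 15384) = sqrt((-1674 + 16 + 140) + 15384) = sqrt(-1518 + 15384) = sqrt(13866)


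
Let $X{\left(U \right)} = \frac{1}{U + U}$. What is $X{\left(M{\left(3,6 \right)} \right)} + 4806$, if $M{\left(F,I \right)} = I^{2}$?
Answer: $\frac{346033}{72} \approx 4806.0$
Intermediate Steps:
$X{\left(U \right)} = \frac{1}{2 U}$
$X{\left(M{\left(3,6 \right)} \right)} + 4806 = \frac{1}{2 \cdot 6^{2}} + 4806 = \frac{1}{2 \cdot 36} + 4806 = \frac{1}{2} \cdot \frac{1}{36} + 4806 = \frac{1}{72} + 4806 = \frac{346033}{72}$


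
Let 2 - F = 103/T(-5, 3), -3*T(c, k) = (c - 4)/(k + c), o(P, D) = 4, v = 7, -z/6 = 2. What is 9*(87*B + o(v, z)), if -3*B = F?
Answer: -18408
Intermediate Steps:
z = -12 (z = -6*2 = -12)
T(c, k) = -(-4 + c)/(3*(c + k)) (T(c, k) = -(c - 4)/(3*(k + c)) = -(-4 + c)/(3*(c + k)))
F = 212/3 (F = 2 - 103/((4 - 1*(-5))/(3*(-5 + 3))) = 2 - 103/((⅓)*(4 + 5)/(-2)) = 2 - 103/((⅓)*(-½)*9) = 2 - 103/(-3/2) = 2 - 103*(-2)/3 = 2 - 1*(-206/3) = 2 + 206/3 = 212/3 ≈ 70.667)
B = -212/9 (B = -⅓*212/3 = -212/9 ≈ -23.556)
9*(87*B + o(v, z)) = 9*(87*(-212/9) + 4) = 9*(-6148/3 + 4) = 9*(-6136/3) = -18408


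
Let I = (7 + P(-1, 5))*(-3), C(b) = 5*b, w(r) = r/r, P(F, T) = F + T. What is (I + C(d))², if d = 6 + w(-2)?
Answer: 4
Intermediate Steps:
w(r) = 1
d = 7 (d = 6 + 1 = 7)
I = -33 (I = (7 + (-1 + 5))*(-3) = (7 + 4)*(-3) = 11*(-3) = -33)
(I + C(d))² = (-33 + 5*7)² = (-33 + 35)² = 2² = 4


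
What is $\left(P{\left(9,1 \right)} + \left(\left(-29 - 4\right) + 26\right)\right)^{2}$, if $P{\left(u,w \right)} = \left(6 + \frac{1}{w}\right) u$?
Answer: $3136$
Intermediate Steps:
$P{\left(u,w \right)} = u \left(6 + \frac{1}{w}\right)$
$\left(P{\left(9,1 \right)} + \left(\left(-29 - 4\right) + 26\right)\right)^{2} = \left(\left(6 \cdot 9 + \frac{9}{1}\right) + \left(\left(-29 - 4\right) + 26\right)\right)^{2} = \left(\left(54 + 9 \cdot 1\right) + \left(-33 + 26\right)\right)^{2} = \left(\left(54 + 9\right) - 7\right)^{2} = \left(63 - 7\right)^{2} = 56^{2} = 3136$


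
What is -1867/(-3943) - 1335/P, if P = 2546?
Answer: -510523/10038878 ≈ -0.050855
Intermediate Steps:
-1867/(-3943) - 1335/P = -1867/(-3943) - 1335/2546 = -1867*(-1/3943) - 1335*1/2546 = 1867/3943 - 1335/2546 = -510523/10038878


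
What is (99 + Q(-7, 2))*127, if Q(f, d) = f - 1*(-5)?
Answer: 12319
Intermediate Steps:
Q(f, d) = 5 + f (Q(f, d) = f + 5 = 5 + f)
(99 + Q(-7, 2))*127 = (99 + (5 - 7))*127 = (99 - 2)*127 = 97*127 = 12319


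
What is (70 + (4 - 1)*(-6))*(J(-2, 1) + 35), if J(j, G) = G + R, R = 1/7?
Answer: 13156/7 ≈ 1879.4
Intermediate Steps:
R = ⅐ ≈ 0.14286
J(j, G) = ⅐ + G (J(j, G) = G + ⅐ = ⅐ + G)
(70 + (4 - 1)*(-6))*(J(-2, 1) + 35) = (70 + (4 - 1)*(-6))*((⅐ + 1) + 35) = (70 + 3*(-6))*(8/7 + 35) = (70 - 18)*(253/7) = 52*(253/7) = 13156/7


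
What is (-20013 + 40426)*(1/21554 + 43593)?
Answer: 19180126714999/21554 ≈ 8.8986e+8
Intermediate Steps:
(-20013 + 40426)*(1/21554 + 43593) = 20413*(1/21554 + 43593) = 20413*(939603523/21554) = 19180126714999/21554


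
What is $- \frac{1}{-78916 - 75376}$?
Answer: $\frac{1}{154292} \approx 6.4812 \cdot 10^{-6}$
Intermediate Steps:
$- \frac{1}{-78916 - 75376} = - \frac{1}{-154292} = \left(-1\right) \left(- \frac{1}{154292}\right) = \frac{1}{154292}$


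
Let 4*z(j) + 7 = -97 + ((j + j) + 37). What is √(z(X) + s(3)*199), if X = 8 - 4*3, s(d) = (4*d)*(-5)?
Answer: 3*I*√5315/2 ≈ 109.36*I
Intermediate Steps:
s(d) = -20*d
X = -4 (X = 8 - 12 = -4)
z(j) = -67/4 + j/2 (z(j) = -7/4 + (-97 + ((j + j) + 37))/4 = -7/4 + (-97 + (2*j + 37))/4 = -7/4 + (-97 + (37 + 2*j))/4 = -7/4 + (-60 + 2*j)/4 = -7/4 + (-15 + j/2) = -67/4 + j/2)
√(z(X) + s(3)*199) = √((-67/4 + (½)*(-4)) - 20*3*199) = √((-67/4 - 2) - 60*199) = √(-75/4 - 11940) = √(-47835/4) = 3*I*√5315/2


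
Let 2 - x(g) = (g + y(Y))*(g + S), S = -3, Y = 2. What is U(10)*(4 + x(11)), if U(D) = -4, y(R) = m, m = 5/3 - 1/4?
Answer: 1120/3 ≈ 373.33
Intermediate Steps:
m = 17/12 (m = 5*(⅓) - 1*¼ = 5/3 - ¼ = 17/12 ≈ 1.4167)
y(R) = 17/12
x(g) = 2 - (-3 + g)*(17/12 + g) (x(g) = 2 - (g + 17/12)*(g - 3) = 2 - (17/12 + g)*(-3 + g) = 2 - (-3 + g)*(17/12 + g))
U(10)*(4 + x(11)) = -4*(4 + (25/4 - 1*11² + (19/12)*11)) = -4*(4 + (25/4 - 1*121 + 209/12)) = -4*(4 + (25/4 - 121 + 209/12)) = -4*(4 - 292/3) = -4*(-280/3) = 1120/3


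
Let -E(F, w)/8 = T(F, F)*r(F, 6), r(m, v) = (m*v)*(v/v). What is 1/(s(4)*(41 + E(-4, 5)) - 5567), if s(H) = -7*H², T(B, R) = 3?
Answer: -1/74671 ≈ -1.3392e-5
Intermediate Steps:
r(m, v) = m*v (r(m, v) = (m*v)*1 = m*v)
E(F, w) = -144*F (E(F, w) = -24*F*6 = -24*6*F = -144*F)
1/(s(4)*(41 + E(-4, 5)) - 5567) = 1/((-7*4²)*(41 - 144*(-4)) - 5567) = 1/((-7*16)*(41 + 576) - 5567) = 1/(-112*617 - 5567) = 1/(-69104 - 5567) = 1/(-74671) = -1/74671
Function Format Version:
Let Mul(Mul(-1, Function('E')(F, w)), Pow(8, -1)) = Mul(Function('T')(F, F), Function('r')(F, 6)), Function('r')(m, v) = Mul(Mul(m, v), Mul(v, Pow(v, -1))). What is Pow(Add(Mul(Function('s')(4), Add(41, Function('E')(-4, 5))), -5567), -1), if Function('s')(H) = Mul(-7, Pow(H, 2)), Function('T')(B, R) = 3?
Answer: Rational(-1, 74671) ≈ -1.3392e-5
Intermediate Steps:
Function('r')(m, v) = Mul(m, v) (Function('r')(m, v) = Mul(Mul(m, v), 1) = Mul(m, v))
Function('E')(F, w) = Mul(-144, F) (Function('E')(F, w) = Mul(-8, Mul(3, Mul(F, 6))) = Mul(-8, Mul(3, Mul(6, F))) = Mul(-8, Mul(18, F)) = Mul(-144, F))
Pow(Add(Mul(Function('s')(4), Add(41, Function('E')(-4, 5))), -5567), -1) = Pow(Add(Mul(Mul(-7, Pow(4, 2)), Add(41, Mul(-144, -4))), -5567), -1) = Pow(Add(Mul(Mul(-7, 16), Add(41, 576)), -5567), -1) = Pow(Add(Mul(-112, 617), -5567), -1) = Pow(Add(-69104, -5567), -1) = Pow(-74671, -1) = Rational(-1, 74671)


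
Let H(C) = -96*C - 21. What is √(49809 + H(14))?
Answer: 2*√12111 ≈ 220.10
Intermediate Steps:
H(C) = -21 - 96*C
√(49809 + H(14)) = √(49809 + (-21 - 96*14)) = √(49809 + (-21 - 1344)) = √(49809 - 1365) = √48444 = 2*√12111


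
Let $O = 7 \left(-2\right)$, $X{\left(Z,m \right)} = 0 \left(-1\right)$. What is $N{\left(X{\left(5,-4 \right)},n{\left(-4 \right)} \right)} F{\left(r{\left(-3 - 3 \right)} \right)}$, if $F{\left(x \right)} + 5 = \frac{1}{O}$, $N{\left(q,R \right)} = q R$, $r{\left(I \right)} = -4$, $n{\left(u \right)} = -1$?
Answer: $0$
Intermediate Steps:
$X{\left(Z,m \right)} = 0$
$N{\left(q,R \right)} = R q$
$O = -14$
$F{\left(x \right)} = - \frac{71}{14}$ ($F{\left(x \right)} = -5 + \frac{1}{-14} = -5 - \frac{1}{14} = - \frac{71}{14}$)
$N{\left(X{\left(5,-4 \right)},n{\left(-4 \right)} \right)} F{\left(r{\left(-3 - 3 \right)} \right)} = \left(-1\right) 0 \left(- \frac{71}{14}\right) = 0 \left(- \frac{71}{14}\right) = 0$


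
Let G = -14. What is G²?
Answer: 196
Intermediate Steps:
G² = (-14)² = 196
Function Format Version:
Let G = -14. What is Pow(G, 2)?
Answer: 196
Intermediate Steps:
Pow(G, 2) = Pow(-14, 2) = 196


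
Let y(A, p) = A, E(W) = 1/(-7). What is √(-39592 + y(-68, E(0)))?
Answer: 2*I*√9915 ≈ 199.15*I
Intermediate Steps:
E(W) = -⅐
√(-39592 + y(-68, E(0))) = √(-39592 - 68) = √(-39660) = 2*I*√9915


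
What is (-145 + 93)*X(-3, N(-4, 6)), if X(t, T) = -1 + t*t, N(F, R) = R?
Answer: -416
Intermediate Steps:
X(t, T) = -1 + t²
(-145 + 93)*X(-3, N(-4, 6)) = (-145 + 93)*(-1 + (-3)²) = -52*(-1 + 9) = -52*8 = -416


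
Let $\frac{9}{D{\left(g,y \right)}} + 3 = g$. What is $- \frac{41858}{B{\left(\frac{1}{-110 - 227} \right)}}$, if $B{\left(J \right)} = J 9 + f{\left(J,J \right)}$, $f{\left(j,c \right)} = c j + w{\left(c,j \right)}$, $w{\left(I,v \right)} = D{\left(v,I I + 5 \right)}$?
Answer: $\frac{4810816456424}{347523161} \approx 13843.0$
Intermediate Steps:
$D{\left(g,y \right)} = \frac{9}{-3 + g}$
$w{\left(I,v \right)} = \frac{9}{-3 + v}$
$f{\left(j,c \right)} = \frac{9}{-3 + j} + c j$ ($f{\left(j,c \right)} = c j + \frac{9}{-3 + j} = \frac{9}{-3 + j} + c j$)
$B{\left(J \right)} = 9 J + \frac{9 + J^{2} \left(-3 + J\right)}{-3 + J}$ ($B{\left(J \right)} = J 9 + \frac{9 + J J \left(-3 + J\right)}{-3 + J} = 9 J + \frac{9 + J^{2} \left(-3 + J\right)}{-3 + J}$)
$- \frac{41858}{B{\left(\frac{1}{-110 - 227} \right)}} = - \frac{41858}{\frac{1}{-3 + \frac{1}{-110 - 227}} \left(9 + \frac{\left(-3 + \frac{1}{-110 - 227}\right) \left(9 + \frac{1}{-110 - 227}\right)}{-110 - 227}\right)} = - \frac{41858}{\frac{1}{-3 + \frac{1}{-337}} \left(9 + \frac{\left(-3 + \frac{1}{-337}\right) \left(9 + \frac{1}{-337}\right)}{-337}\right)} = - \frac{41858}{\frac{1}{-3 - \frac{1}{337}} \left(9 - \frac{\left(-3 - \frac{1}{337}\right) \left(9 - \frac{1}{337}\right)}{337}\right)} = - \frac{41858}{\frac{1}{- \frac{1012}{337}} \left(9 - \left(- \frac{1012}{113569}\right) \frac{3032}{337}\right)} = - \frac{41858}{\left(- \frac{337}{1012}\right) \left(9 + \frac{3068384}{38272753}\right)} = - \frac{41858}{\left(- \frac{337}{1012}\right) \frac{347523161}{38272753}} = - \frac{41858}{- \frac{347523161}{114931828}} = \left(-41858\right) \left(- \frac{114931828}{347523161}\right) = \frac{4810816456424}{347523161}$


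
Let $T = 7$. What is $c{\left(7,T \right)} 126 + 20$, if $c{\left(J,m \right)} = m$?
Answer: $902$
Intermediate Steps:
$c{\left(7,T \right)} 126 + 20 = 7 \cdot 126 + 20 = 882 + 20 = 902$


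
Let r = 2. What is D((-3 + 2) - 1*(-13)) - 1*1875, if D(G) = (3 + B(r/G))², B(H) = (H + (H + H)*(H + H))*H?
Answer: -21761759/11664 ≈ -1865.7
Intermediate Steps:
B(H) = H*(H + 4*H²) (B(H) = (H + (2*H)*(2*H))*H = (H + 4*H²)*H = H*(H + 4*H²))
D(G) = (3 + 4*(1 + 8/G)/G²)² (D(G) = (3 + (2/G)²*(1 + 4*(2/G)))² = (3 + (4/G²)*(1 + 8/G))² = (3 + 4*(1 + 8/G)/G²)²)
D((-3 + 2) - 1*(-13)) - 1*1875 = (32 + 3*((-3 + 2) - 1*(-13))³ + 4*((-3 + 2) - 1*(-13)))²/((-3 + 2) - 1*(-13))⁶ - 1*1875 = (32 + 3*(-1 + 13)³ + 4*(-1 + 13))²/(-1 + 13)⁶ - 1875 = (32 + 3*12³ + 4*12)²/12⁶ - 1875 = (32 + 3*1728 + 48)²/2985984 - 1875 = (32 + 5184 + 48)²/2985984 - 1875 = (1/2985984)*5264² - 1875 = (1/2985984)*27709696 - 1875 = 108241/11664 - 1875 = -21761759/11664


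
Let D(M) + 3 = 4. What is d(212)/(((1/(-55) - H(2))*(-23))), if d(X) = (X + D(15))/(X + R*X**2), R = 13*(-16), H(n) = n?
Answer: -781/1591053428 ≈ -4.9087e-7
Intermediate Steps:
D(M) = 1 (D(M) = -3 + 4 = 1)
R = -208
d(X) = (1 + X)/(X - 208*X**2) (d(X) = (X + 1)/(X - 208*X**2) = (1 + X)/(X - 208*X**2))
d(212)/(((1/(-55) - H(2))*(-23))) = ((-1 - 1*212)/(212*(-1 + 208*212)))/(((1/(-55) - 1*2)*(-23))) = ((-1 - 212)/(212*(-1 + 44096)))/(((-1/55 - 2)*(-23))) = ((1/212)*(-213)/44095)/((-111/55*(-23))) = ((1/212)*(1/44095)*(-213))/(2553/55) = -213/9348140*55/2553 = -781/1591053428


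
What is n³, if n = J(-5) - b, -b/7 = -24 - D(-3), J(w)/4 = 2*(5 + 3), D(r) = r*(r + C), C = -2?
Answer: -9129329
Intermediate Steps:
D(r) = r*(-2 + r) (D(r) = r*(r - 2) = r*(-2 + r))
J(w) = 64 (J(w) = 4*(2*(5 + 3)) = 4*(2*8) = 4*16 = 64)
b = 273 (b = -7*(-24 - (-3)*(-2 - 3)) = -7*(-24 - (-3)*(-5)) = -7*(-24 - 1*15) = -7*(-24 - 15) = -7*(-39) = 273)
n = -209 (n = 64 - 1*273 = 64 - 273 = -209)
n³ = (-209)³ = -9129329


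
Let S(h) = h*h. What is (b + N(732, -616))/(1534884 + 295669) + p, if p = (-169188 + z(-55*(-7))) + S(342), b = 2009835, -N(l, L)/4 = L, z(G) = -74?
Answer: -95732248495/1830553 ≈ -52297.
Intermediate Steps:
N(l, L) = -4*L
S(h) = h**2
p = -52298 (p = (-169188 - 74) + 342**2 = -169262 + 116964 = -52298)
(b + N(732, -616))/(1534884 + 295669) + p = (2009835 - 4*(-616))/(1534884 + 295669) - 52298 = (2009835 + 2464)/1830553 - 52298 = 2012299*(1/1830553) - 52298 = 2012299/1830553 - 52298 = -95732248495/1830553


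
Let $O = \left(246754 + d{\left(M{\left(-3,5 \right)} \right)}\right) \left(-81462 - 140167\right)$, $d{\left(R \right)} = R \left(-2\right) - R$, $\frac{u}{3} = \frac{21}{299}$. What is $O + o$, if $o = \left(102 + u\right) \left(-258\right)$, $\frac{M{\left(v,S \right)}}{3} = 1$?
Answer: $- \frac{16351076318633}{299} \approx -5.4686 \cdot 10^{10}$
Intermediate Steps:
$u = \frac{63}{299}$ ($u = 3 \cdot \frac{21}{299} = \frac{63}{299} \approx 0.2107$)
$M{\left(v,S \right)} = 3$ ($M{\left(v,S \right)} = 3 \cdot 1 = 3$)
$d{\left(R \right)} = - 3 R$ ($d{\left(R \right)} = - 2 R - R = - 3 R$)
$o = - \frac{7884738}{299}$ ($o = \left(102 + \frac{63}{299}\right) \left(-258\right) = \frac{30561}{299} \left(-258\right) = - \frac{7884738}{299} \approx -26370.0$)
$O = -54685847605$ ($O = \left(246754 - 9\right) \left(-81462 - 140167\right) = \left(246754 - 9\right) \left(-221629\right) = 246745 \left(-221629\right) = -54685847605$)
$O + o = -54685847605 - \frac{7884738}{299} = - \frac{16351076318633}{299}$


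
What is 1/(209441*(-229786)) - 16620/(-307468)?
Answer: 199966062919163/3699348102121742 ≈ 0.054054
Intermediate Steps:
1/(209441*(-229786)) - 16620/(-307468) = (1/209441)*(-1/229786) - 16620*(-1/307468) = -1/48126609626 + 4155/76867 = 199966062919163/3699348102121742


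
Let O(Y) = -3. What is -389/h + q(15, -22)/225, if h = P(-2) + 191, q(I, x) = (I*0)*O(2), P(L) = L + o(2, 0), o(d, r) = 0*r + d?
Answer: -389/191 ≈ -2.0366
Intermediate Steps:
o(d, r) = d (o(d, r) = 0 + d = d)
P(L) = 2 + L (P(L) = L + 2 = 2 + L)
q(I, x) = 0 (q(I, x) = (I*0)*(-3) = 0*(-3) = 0)
h = 191 (h = (2 - 2) + 191 = 0 + 191 = 191)
-389/h + q(15, -22)/225 = -389/191 + 0/225 = -389*1/191 + 0*(1/225) = -389/191 + 0 = -389/191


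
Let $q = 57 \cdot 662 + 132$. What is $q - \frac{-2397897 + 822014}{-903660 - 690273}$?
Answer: $\frac{60354291095}{1593933} \approx 37865.0$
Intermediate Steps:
$q = 37866$ ($q = 37734 + 132 = 37866$)
$q - \frac{-2397897 + 822014}{-903660 - 690273} = 37866 - \frac{-2397897 + 822014}{-903660 - 690273} = 37866 - - \frac{1575883}{-1593933} = 37866 - \left(-1575883\right) \left(- \frac{1}{1593933}\right) = 37866 - \frac{1575883}{1593933} = \frac{60354291095}{1593933}$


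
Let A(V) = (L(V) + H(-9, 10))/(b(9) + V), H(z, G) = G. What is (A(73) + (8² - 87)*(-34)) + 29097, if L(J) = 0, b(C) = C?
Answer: 1225044/41 ≈ 29879.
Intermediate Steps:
A(V) = 10/(9 + V) (A(V) = (0 + 10)/(9 + V) = 10/(9 + V))
(A(73) + (8² - 87)*(-34)) + 29097 = (10/(9 + 73) + (8² - 87)*(-34)) + 29097 = (10/82 + (64 - 87)*(-34)) + 29097 = (10*(1/82) - 23*(-34)) + 29097 = (5/41 + 782) + 29097 = 32067/41 + 29097 = 1225044/41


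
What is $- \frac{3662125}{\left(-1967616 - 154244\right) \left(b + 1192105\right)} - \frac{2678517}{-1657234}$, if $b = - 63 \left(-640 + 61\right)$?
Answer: $\frac{698257579419092509}{432020851686222968} \approx 1.6163$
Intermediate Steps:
$b = 36477$ ($b = \left(-63\right) \left(-579\right) = 36477$)
$- \frac{3662125}{\left(-1967616 - 154244\right) \left(b + 1192105\right)} - \frac{2678517}{-1657234} = - \frac{3662125}{\left(-1967616 - 154244\right) \left(36477 + 1192105\right)} - \frac{2678517}{-1657234} = - \frac{3662125}{\left(-2121860\right) 1228582} - - \frac{2678517}{1657234} = - \frac{3662125}{-2606879002520} + \frac{2678517}{1657234} = \left(-3662125\right) \left(- \frac{1}{2606879002520}\right) + \frac{2678517}{1657234} = \frac{732425}{521375800504} + \frac{2678517}{1657234} = \frac{698257579419092509}{432020851686222968}$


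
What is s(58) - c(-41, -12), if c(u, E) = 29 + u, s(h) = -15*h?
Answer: -858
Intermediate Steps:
s(58) - c(-41, -12) = -15*58 - (29 - 41) = -870 - 1*(-12) = -870 + 12 = -858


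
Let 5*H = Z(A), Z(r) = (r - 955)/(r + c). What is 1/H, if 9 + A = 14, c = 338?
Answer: -343/190 ≈ -1.8053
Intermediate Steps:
A = 5 (A = -9 + 14 = 5)
Z(r) = (-955 + r)/(338 + r) (Z(r) = (r - 955)/(r + 338) = (-955 + r)/(338 + r))
H = -190/343 (H = ((-955 + 5)/(338 + 5))/5 = (-950/343)/5 = ((1/343)*(-950))/5 = (1/5)*(-950/343) = -190/343 ≈ -0.55394)
1/H = 1/(-190/343) = -343/190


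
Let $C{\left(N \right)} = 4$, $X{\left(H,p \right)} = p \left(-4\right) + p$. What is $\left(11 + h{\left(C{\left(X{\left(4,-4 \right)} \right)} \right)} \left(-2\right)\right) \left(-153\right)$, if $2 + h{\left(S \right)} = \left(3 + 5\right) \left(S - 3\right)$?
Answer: $153$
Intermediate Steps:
$X{\left(H,p \right)} = - 3 p$ ($X{\left(H,p \right)} = - 4 p + p = - 3 p$)
$h{\left(S \right)} = -26 + 8 S$ ($h{\left(S \right)} = -2 + \left(3 + 5\right) \left(S - 3\right) = -2 + 8 \left(-3 + S\right) = -2 + \left(-24 + 8 S\right) = -26 + 8 S$)
$\left(11 + h{\left(C{\left(X{\left(4,-4 \right)} \right)} \right)} \left(-2\right)\right) \left(-153\right) = \left(11 + \left(-26 + 8 \cdot 4\right) \left(-2\right)\right) \left(-153\right) = \left(11 + \left(-26 + 32\right) \left(-2\right)\right) \left(-153\right) = \left(11 + 6 \left(-2\right)\right) \left(-153\right) = \left(11 - 12\right) \left(-153\right) = \left(-1\right) \left(-153\right) = 153$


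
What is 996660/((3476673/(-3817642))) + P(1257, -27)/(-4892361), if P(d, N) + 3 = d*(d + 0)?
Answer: -689440970422364514/629968125739 ≈ -1.0944e+6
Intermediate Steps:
P(d, N) = -3 + d² (P(d, N) = -3 + d*(d + 0) = -3 + d*d = -3 + d²)
996660/((3476673/(-3817642))) + P(1257, -27)/(-4892361) = 996660/((3476673/(-3817642))) + (-3 + 1257²)/(-4892361) = 996660/((3476673*(-1/3817642))) + (-3 + 1580049)*(-1/4892361) = 996660/(-3476673/3817642) + 1580046*(-1/4892361) = 996660*(-3817642/3476673) - 526682/1630787 = -422765675080/386297 - 526682/1630787 = -689440970422364514/629968125739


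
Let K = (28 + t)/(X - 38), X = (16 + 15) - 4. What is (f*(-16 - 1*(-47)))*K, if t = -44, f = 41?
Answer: 20336/11 ≈ 1848.7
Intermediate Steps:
X = 27 (X = 31 - 4 = 27)
K = 16/11 (K = (28 - 44)/(27 - 38) = -16/(-11) = -16*(-1/11) = 16/11 ≈ 1.4545)
(f*(-16 - 1*(-47)))*K = (41*(-16 - 1*(-47)))*(16/11) = (41*(-16 + 47))*(16/11) = (41*31)*(16/11) = 1271*(16/11) = 20336/11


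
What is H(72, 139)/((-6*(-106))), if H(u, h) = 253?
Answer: 253/636 ≈ 0.39780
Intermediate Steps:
H(72, 139)/((-6*(-106))) = 253/((-6*(-106))) = 253/636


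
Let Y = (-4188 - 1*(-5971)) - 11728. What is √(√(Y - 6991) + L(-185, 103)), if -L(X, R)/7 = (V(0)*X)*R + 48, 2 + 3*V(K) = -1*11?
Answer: √(-5205039 + 18*I*√4234)/3 ≈ 0.085563 + 760.49*I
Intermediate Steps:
Y = -9945 (Y = (-4188 + 5971) - 11728 = 1783 - 11728 = -9945)
V(K) = -13/3 (V(K) = -⅔ + (-1*11)/3 = -⅔ + (⅓)*(-11) = -⅔ - 11/3 = -13/3)
L(X, R) = -336 + 91*R*X/3 (L(X, R) = -7*((-13*X/3)*R + 48) = -7*(-13*R*X/3 + 48) = -7*(48 - 13*R*X/3) = -336 + 91*R*X/3)
√(√(Y - 6991) + L(-185, 103)) = √(√(-9945 - 6991) + (-336 + (91/3)*103*(-185))) = √(√(-16936) + (-336 - 1734005/3)) = √(2*I*√4234 - 1735013/3) = √(-1735013/3 + 2*I*√4234)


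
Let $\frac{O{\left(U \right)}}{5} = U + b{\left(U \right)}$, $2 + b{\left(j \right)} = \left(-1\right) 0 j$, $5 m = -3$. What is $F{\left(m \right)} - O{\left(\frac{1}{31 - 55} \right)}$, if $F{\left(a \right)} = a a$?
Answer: $\frac{6341}{600} \approx 10.568$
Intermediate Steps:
$m = - \frac{3}{5}$ ($m = \frac{1}{5} \left(-3\right) = - \frac{3}{5} \approx -0.6$)
$F{\left(a \right)} = a^{2}$
$b{\left(j \right)} = -2$ ($b{\left(j \right)} = -2 + \left(-1\right) 0 j = -2 + 0 j = -2 + 0 = -2$)
$O{\left(U \right)} = -10 + 5 U$ ($O{\left(U \right)} = 5 \left(U - 2\right) = 5 \left(-2 + U\right) = -10 + 5 U$)
$F{\left(m \right)} - O{\left(\frac{1}{31 - 55} \right)} = \left(- \frac{3}{5}\right)^{2} - \left(-10 + \frac{5}{31 - 55}\right) = \frac{9}{25} - \left(-10 + \frac{5}{-24}\right) = \frac{9}{25} - \left(-10 + 5 \left(- \frac{1}{24}\right)\right) = \frac{9}{25} - \left(-10 - \frac{5}{24}\right) = \frac{9}{25} - - \frac{245}{24} = \frac{9}{25} + \frac{245}{24} = \frac{6341}{600}$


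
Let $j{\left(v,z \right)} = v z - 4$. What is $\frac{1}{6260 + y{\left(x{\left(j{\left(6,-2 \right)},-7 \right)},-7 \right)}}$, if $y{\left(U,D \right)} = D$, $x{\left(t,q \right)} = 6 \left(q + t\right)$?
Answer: $\frac{1}{6253} \approx 0.00015992$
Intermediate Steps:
$j{\left(v,z \right)} = -4 + v z$
$x{\left(t,q \right)} = 6 q + 6 t$
$\frac{1}{6260 + y{\left(x{\left(j{\left(6,-2 \right)},-7 \right)},-7 \right)}} = \frac{1}{6260 - 7} = \frac{1}{6253}$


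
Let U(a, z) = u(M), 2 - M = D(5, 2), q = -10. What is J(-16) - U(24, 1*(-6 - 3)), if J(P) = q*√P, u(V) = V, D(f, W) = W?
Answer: -40*I ≈ -40.0*I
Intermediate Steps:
M = 0 (M = 2 - 1*2 = 2 - 2 = 0)
U(a, z) = 0
J(P) = -10*√P
J(-16) - U(24, 1*(-6 - 3)) = -40*I - 1*0 = -40*I + 0 = -40*I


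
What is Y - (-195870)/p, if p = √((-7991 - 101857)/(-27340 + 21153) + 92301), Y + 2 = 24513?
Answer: 24511 + 13058*√742253045/551861 ≈ 25156.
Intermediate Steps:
Y = 24511 (Y = -2 + 24513 = 24511)
p = 3*√742253045/269 (p = √(-109848/(-6187) + 92301) = √(-109848*(-1/6187) + 92301) = √(4776/269 + 92301) = √(24833745/269) = 3*√742253045/269 ≈ 303.84)
Y - (-195870)/p = 24511 - (-195870)/(3*√742253045/269) = 24511 - (-195870)*√742253045/8277915 = 24511 - (-13058)*√742253045/551861 = 24511 + 13058*√742253045/551861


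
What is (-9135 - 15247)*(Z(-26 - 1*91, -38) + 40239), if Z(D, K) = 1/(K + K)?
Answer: -37282065133/38 ≈ -9.8111e+8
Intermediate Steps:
Z(D, K) = 1/(2*K)
(-9135 - 15247)*(Z(-26 - 1*91, -38) + 40239) = (-9135 - 15247)*((1/2)/(-38) + 40239) = -24382*((1/2)*(-1/38) + 40239) = -24382*(-1/76 + 40239) = -24382*3058163/76 = -37282065133/38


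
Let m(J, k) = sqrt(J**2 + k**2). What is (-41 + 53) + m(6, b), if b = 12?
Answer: 12 + 6*sqrt(5) ≈ 25.416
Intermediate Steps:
(-41 + 53) + m(6, b) = (-41 + 53) + sqrt(6**2 + 12**2) = 12 + sqrt(36 + 144) = 12 + sqrt(180) = 12 + 6*sqrt(5)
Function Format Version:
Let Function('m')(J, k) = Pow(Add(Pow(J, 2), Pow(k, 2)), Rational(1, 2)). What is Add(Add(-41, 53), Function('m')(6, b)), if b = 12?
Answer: Add(12, Mul(6, Pow(5, Rational(1, 2)))) ≈ 25.416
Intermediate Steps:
Add(Add(-41, 53), Function('m')(6, b)) = Add(Add(-41, 53), Pow(Add(Pow(6, 2), Pow(12, 2)), Rational(1, 2))) = Add(12, Pow(Add(36, 144), Rational(1, 2))) = Add(12, Pow(180, Rational(1, 2))) = Add(12, Mul(6, Pow(5, Rational(1, 2))))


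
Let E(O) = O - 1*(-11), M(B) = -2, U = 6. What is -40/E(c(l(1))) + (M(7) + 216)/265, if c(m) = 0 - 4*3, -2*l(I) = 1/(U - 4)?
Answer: 10814/265 ≈ 40.808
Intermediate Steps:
l(I) = -¼ (l(I) = -1/(2*(6 - 4)) = -½/2 = -½*½ = -¼)
c(m) = -12 (c(m) = 0 - 12 = -12)
E(O) = 11 + O (E(O) = O + 11 = 11 + O)
-40/E(c(l(1))) + (M(7) + 216)/265 = -40/(11 - 12) + (-2 + 216)/265 = -40/(-1) + 214*(1/265) = -40*(-1) + 214/265 = 40 + 214/265 = 10814/265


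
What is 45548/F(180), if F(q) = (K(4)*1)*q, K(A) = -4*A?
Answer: -11387/720 ≈ -15.815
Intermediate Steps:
F(q) = -16*q (F(q) = (-4*4*1)*q = (-16*1)*q = -16*q)
45548/F(180) = 45548/((-16*180)) = 45548/(-2880) = 45548*(-1/2880) = -11387/720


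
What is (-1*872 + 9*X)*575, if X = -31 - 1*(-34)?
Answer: -485875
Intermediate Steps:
X = 3 (X = -31 + 34 = 3)
(-1*872 + 9*X)*575 = (-1*872 + 9*3)*575 = (-872 + 27)*575 = -845*575 = -485875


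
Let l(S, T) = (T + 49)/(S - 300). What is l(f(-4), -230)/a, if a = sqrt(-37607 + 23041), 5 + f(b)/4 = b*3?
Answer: -181*I*sqrt(14566)/5360288 ≈ -0.0040753*I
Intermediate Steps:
f(b) = -20 + 12*b (f(b) = -20 + 4*(b*3) = -20 + 4*(3*b) = -20 + 12*b)
l(S, T) = (49 + T)/(-300 + S)
a = I*sqrt(14566) (a = sqrt(-14566) = I*sqrt(14566) ≈ 120.69*I)
l(f(-4), -230)/a = ((49 - 230)/(-300 + (-20 + 12*(-4))))/((I*sqrt(14566))) = (-181/(-300 + (-20 - 48)))*(-I*sqrt(14566)/14566) = (-181/(-300 - 68))*(-I*sqrt(14566)/14566) = (-181/(-368))*(-I*sqrt(14566)/14566) = (-1/368*(-181))*(-I*sqrt(14566)/14566) = 181*(-I*sqrt(14566)/14566)/368 = -181*I*sqrt(14566)/5360288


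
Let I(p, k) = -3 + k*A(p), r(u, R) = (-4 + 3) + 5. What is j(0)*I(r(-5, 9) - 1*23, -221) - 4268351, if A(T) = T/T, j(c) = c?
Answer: -4268351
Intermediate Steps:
A(T) = 1
r(u, R) = 4 (r(u, R) = -1 + 5 = 4)
I(p, k) = -3 + k (I(p, k) = -3 + k*1 = -3 + k)
j(0)*I(r(-5, 9) - 1*23, -221) - 4268351 = 0*(-3 - 221) - 4268351 = 0*(-224) - 4268351 = 0 - 4268351 = -4268351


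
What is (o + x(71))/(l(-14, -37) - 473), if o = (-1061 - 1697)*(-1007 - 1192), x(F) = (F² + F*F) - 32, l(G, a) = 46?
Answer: -6074892/427 ≈ -14227.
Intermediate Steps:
x(F) = -32 + 2*F² (x(F) = (F² + F²) - 32 = 2*F² - 32 = -32 + 2*F²)
o = 6064842 (o = -2758*(-2199) = 6064842)
(o + x(71))/(l(-14, -37) - 473) = (6064842 + (-32 + 2*71²))/(46 - 473) = (6064842 + (-32 + 2*5041))/(-427) = (6064842 + (-32 + 10082))*(-1/427) = (6064842 + 10050)*(-1/427) = 6074892*(-1/427) = -6074892/427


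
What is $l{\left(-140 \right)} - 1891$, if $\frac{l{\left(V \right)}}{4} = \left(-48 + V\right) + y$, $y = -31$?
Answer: $-2767$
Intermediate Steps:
$l{\left(V \right)} = -316 + 4 V$ ($l{\left(V \right)} = 4 \left(\left(-48 + V\right) - 31\right) = 4 \left(-79 + V\right) = -316 + 4 V$)
$l{\left(-140 \right)} - 1891 = \left(-316 + 4 \left(-140\right)\right) - 1891 = \left(-316 - 560\right) - 1891 = -876 - 1891 = -2767$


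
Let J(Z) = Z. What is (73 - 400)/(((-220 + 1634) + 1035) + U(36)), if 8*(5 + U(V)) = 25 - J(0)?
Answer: -2616/19577 ≈ -0.13363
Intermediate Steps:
U(V) = -15/8 (U(V) = -5 + (25 - 1*0)/8 = -5 + (25 + 0)/8 = -5 + (⅛)*25 = -5 + 25/8 = -15/8)
(73 - 400)/(((-220 + 1634) + 1035) + U(36)) = (73 - 400)/(((-220 + 1634) + 1035) - 15/8) = -327/((1414 + 1035) - 15/8) = -327/(2449 - 15/8) = -327/19577/8 = -327*8/19577 = -2616/19577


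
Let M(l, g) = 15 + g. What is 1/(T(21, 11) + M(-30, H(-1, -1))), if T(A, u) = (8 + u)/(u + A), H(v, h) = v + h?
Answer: 32/435 ≈ 0.073563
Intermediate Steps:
H(v, h) = h + v
T(A, u) = (8 + u)/(A + u)
1/(T(21, 11) + M(-30, H(-1, -1))) = 1/((8 + 11)/(21 + 11) + (15 + (-1 - 1))) = 1/(19/32 + (15 - 2)) = 1/((1/32)*19 + 13) = 1/(19/32 + 13) = 1/(435/32) = 32/435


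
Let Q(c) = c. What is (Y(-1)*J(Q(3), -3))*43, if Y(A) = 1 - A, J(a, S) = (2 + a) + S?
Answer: 172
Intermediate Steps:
J(a, S) = 2 + S + a
(Y(-1)*J(Q(3), -3))*43 = ((1 - 1*(-1))*(2 - 3 + 3))*43 = ((1 + 1)*2)*43 = (2*2)*43 = 4*43 = 172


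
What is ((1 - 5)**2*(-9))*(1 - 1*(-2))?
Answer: -432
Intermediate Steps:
((1 - 5)**2*(-9))*(1 - 1*(-2)) = ((-4)**2*(-9))*(1 + 2) = (16*(-9))*3 = -144*3 = -432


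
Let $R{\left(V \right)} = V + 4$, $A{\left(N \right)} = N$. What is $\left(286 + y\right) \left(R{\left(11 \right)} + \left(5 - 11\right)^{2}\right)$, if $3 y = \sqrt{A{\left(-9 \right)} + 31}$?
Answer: $14586 + 17 \sqrt{22} \approx 14666.0$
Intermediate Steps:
$y = \frac{\sqrt{22}}{3}$ ($y = \frac{\sqrt{-9 + 31}}{3} = \frac{\sqrt{22}}{3} \approx 1.5635$)
$R{\left(V \right)} = 4 + V$
$\left(286 + y\right) \left(R{\left(11 \right)} + \left(5 - 11\right)^{2}\right) = \left(286 + \frac{\sqrt{22}}{3}\right) \left(\left(4 + 11\right) + \left(5 - 11\right)^{2}\right) = \left(286 + \frac{\sqrt{22}}{3}\right) \left(15 + \left(-6\right)^{2}\right) = \left(286 + \frac{\sqrt{22}}{3}\right) \left(15 + 36\right) = \left(286 + \frac{\sqrt{22}}{3}\right) 51 = 14586 + 17 \sqrt{22}$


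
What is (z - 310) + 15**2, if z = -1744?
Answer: -1829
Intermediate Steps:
(z - 310) + 15**2 = (-1744 - 310) + 15**2 = -2054 + 225 = -1829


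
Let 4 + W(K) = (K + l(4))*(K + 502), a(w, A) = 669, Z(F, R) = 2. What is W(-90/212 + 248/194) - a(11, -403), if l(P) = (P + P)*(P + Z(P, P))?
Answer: 2525991604393/105719524 ≈ 23893.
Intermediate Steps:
l(P) = 2*P*(2 + P) (l(P) = (P + P)*(P + 2) = (2*P)*(2 + P) = 2*P*(2 + P))
W(K) = -4 + (48 + K)*(502 + K) (W(K) = -4 + (K + 2*4*(2 + 4))*(K + 502) = -4 + (K + 2*4*6)*(502 + K) = -4 + (K + 48)*(502 + K) = -4 + (48 + K)*(502 + K))
W(-90/212 + 248/194) - a(11, -403) = (24092 + (-90/212 + 248/194)**2 + 550*(-90/212 + 248/194)) - 1*669 = (24092 + (-90*1/212 + 248*(1/194))**2 + 550*(-90*1/212 + 248*(1/194))) - 669 = (24092 + (-45/106 + 124/97)**2 + 550*(-45/106 + 124/97)) - 669 = (24092 + (8779/10282)**2 + 550*(8779/10282)) - 669 = (24092 + 77070841/105719524 + 2414225/5141) - 669 = 2596717965949/105719524 - 669 = 2525991604393/105719524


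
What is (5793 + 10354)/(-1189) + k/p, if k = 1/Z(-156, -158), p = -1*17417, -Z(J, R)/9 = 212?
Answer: -536591225303/39512415204 ≈ -13.580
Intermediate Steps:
Z(J, R) = -1908 (Z(J, R) = -9*212 = -1908)
p = -17417
k = -1/1908 (k = 1/(-1908) = -1/1908 ≈ -0.00052411)
(5793 + 10354)/(-1189) + k/p = (5793 + 10354)/(-1189) - 1/1908/(-17417) = 16147*(-1/1189) - 1/1908*(-1/17417) = -16147/1189 + 1/33231636 = -536591225303/39512415204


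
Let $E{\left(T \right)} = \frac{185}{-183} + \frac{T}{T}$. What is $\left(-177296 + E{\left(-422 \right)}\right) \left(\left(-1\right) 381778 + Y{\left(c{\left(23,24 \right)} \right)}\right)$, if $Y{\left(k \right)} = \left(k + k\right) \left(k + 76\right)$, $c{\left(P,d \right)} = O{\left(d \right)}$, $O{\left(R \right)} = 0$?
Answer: $\frac{12386852112260}{183} \approx 6.7688 \cdot 10^{10}$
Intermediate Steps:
$c{\left(P,d \right)} = 0$
$Y{\left(k \right)} = 2 k \left(76 + k\right)$
$E{\left(T \right)} = - \frac{2}{183}$ ($E{\left(T \right)} = 185 \left(- \frac{1}{183}\right) + 1 = - \frac{185}{183} + 1 = - \frac{2}{183}$)
$\left(-177296 + E{\left(-422 \right)}\right) \left(\left(-1\right) 381778 + Y{\left(c{\left(23,24 \right)} \right)}\right) = \left(-177296 - \frac{2}{183}\right) \left(\left(-1\right) 381778 + 2 \cdot 0 \left(76 + 0\right)\right) = - \frac{32445170 \left(-381778 + 2 \cdot 0 \cdot 76\right)}{183} = - \frac{32445170 \left(-381778 + 0\right)}{183} = \left(- \frac{32445170}{183}\right) \left(-381778\right) = \frac{12386852112260}{183}$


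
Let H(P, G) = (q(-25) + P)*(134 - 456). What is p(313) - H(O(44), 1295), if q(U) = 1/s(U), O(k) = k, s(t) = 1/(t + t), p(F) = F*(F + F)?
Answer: 194006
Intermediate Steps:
p(F) = 2*F**2 (p(F) = F*(2*F) = 2*F**2)
s(t) = 1/(2*t)
q(U) = 2*U (q(U) = 1/(1/(2*U)) = 2*U)
H(P, G) = 16100 - 322*P (H(P, G) = (2*(-25) + P)*(134 - 456) = (-50 + P)*(-322) = 16100 - 322*P)
p(313) - H(O(44), 1295) = 2*313**2 - (16100 - 322*44) = 2*97969 - (16100 - 14168) = 195938 - 1*1932 = 195938 - 1932 = 194006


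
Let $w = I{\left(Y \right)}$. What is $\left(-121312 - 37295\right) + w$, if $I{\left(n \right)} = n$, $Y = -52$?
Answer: $-158659$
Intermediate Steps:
$w = -52$
$\left(-121312 - 37295\right) + w = \left(-121312 - 37295\right) - 52 = -158607 - 52 = -158659$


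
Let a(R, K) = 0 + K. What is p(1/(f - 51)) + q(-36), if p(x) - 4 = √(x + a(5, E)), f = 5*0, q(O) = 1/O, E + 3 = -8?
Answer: 143/36 + I*√28662/51 ≈ 3.9722 + 3.3196*I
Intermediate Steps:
E = -11 (E = -3 - 8 = -11)
a(R, K) = K
f = 0
p(x) = 4 + √(-11 + x) (p(x) = 4 + √(x - 11) = 4 + √(-11 + x))
p(1/(f - 51)) + q(-36) = (4 + √(-11 + 1/(0 - 51))) + 1/(-36) = (4 + √(-11 + 1/(-51))) - 1/36 = (4 + √(-11 - 1/51)) - 1/36 = (4 + √(-562/51)) - 1/36 = (4 + I*√28662/51) - 1/36 = 143/36 + I*√28662/51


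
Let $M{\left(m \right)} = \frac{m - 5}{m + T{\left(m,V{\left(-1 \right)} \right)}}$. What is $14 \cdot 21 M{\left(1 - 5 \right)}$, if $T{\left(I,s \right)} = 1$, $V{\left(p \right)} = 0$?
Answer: $882$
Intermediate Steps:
$M{\left(m \right)} = \frac{-5 + m}{1 + m}$ ($M{\left(m \right)} = \frac{m - 5}{m + 1} = \frac{-5 + m}{1 + m}$)
$14 \cdot 21 M{\left(1 - 5 \right)} = 14 \cdot 21 \frac{-5 + \left(1 - 5\right)}{1 + \left(1 - 5\right)} = 294 \frac{-5 + \left(1 - 5\right)}{1 + \left(1 - 5\right)} = 294 \frac{-5 - 4}{1 - 4} = 294 \frac{1}{-3} \left(-9\right) = 294 \left(\left(- \frac{1}{3}\right) \left(-9\right)\right) = 294 \cdot 3 = 882$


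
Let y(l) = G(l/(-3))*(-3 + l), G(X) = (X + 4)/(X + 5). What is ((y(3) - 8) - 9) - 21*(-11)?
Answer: 214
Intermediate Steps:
G(X) = (4 + X)/(5 + X)
y(l) = (-3 + l)*(4 - l/3)/(5 - l/3) (y(l) = ((4 + l/(-3))/(5 + l/(-3)))*(-3 + l) = ((4 + l*(-⅓))/(5 + l*(-⅓)))*(-3 + l) = ((4 - l/3)/(5 - l/3))*(-3 + l) = (-3 + l)*(4 - l/3)/(5 - l/3))
((y(3) - 8) - 9) - 21*(-11) = (((-12 + 3)*(-3 + 3)/(-15 + 3) - 8) - 9) - 21*(-11) = ((-9*0/(-12) - 8) - 9) + 231 = ((-1/12*(-9)*0 - 8) - 9) + 231 = ((0 - 8) - 9) + 231 = (-8 - 9) + 231 = -17 + 231 = 214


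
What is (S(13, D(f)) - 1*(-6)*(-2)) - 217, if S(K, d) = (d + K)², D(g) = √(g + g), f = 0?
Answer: -60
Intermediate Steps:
D(g) = √2*√g (D(g) = √(2*g) = √2*√g)
S(K, d) = (K + d)²
(S(13, D(f)) - 1*(-6)*(-2)) - 217 = ((13 + √2*√0)² - 1*(-6)*(-2)) - 217 = ((13 + √2*0)² + 6*(-2)) - 217 = ((13 + 0)² - 12) - 217 = (13² - 12) - 217 = (169 - 12) - 217 = 157 - 217 = -60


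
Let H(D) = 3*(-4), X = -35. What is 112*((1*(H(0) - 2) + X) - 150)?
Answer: -22288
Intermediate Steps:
H(D) = -12
112*((1*(H(0) - 2) + X) - 150) = 112*((1*(-12 - 2) - 35) - 150) = 112*((1*(-14) - 35) - 150) = 112*((-14 - 35) - 150) = 112*(-49 - 150) = 112*(-199) = -22288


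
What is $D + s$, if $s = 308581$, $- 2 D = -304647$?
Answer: $\frac{921809}{2} \approx 4.609 \cdot 10^{5}$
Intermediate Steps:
$D = \frac{304647}{2}$ ($D = \left(- \frac{1}{2}\right) \left(-304647\right) = \frac{304647}{2} \approx 1.5232 \cdot 10^{5}$)
$D + s = \frac{304647}{2} + 308581 = \frac{921809}{2}$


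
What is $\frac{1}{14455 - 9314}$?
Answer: $\frac{1}{5141} \approx 0.00019451$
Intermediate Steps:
$\frac{1}{14455 - 9314} = \frac{1}{5141}$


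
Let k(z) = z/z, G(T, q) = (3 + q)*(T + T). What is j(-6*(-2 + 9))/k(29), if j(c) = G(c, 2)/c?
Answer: 10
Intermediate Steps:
G(T, q) = 2*T*(3 + q) (G(T, q) = (3 + q)*(2*T) = 2*T*(3 + q))
k(z) = 1
j(c) = 10 (j(c) = (2*c*(3 + 2))/c = (2*c*5)/c = (10*c)/c = 10)
j(-6*(-2 + 9))/k(29) = 10/1 = 10*1 = 10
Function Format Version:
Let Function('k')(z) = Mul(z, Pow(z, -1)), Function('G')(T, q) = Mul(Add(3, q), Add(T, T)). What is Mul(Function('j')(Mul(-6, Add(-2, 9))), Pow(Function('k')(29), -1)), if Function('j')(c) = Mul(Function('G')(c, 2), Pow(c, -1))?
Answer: 10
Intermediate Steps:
Function('G')(T, q) = Mul(2, T, Add(3, q)) (Function('G')(T, q) = Mul(Add(3, q), Mul(2, T)) = Mul(2, T, Add(3, q)))
Function('k')(z) = 1
Function('j')(c) = 10 (Function('j')(c) = Mul(Mul(2, c, Add(3, 2)), Pow(c, -1)) = Mul(Mul(2, c, 5), Pow(c, -1)) = Mul(Mul(10, c), Pow(c, -1)) = 10)
Mul(Function('j')(Mul(-6, Add(-2, 9))), Pow(Function('k')(29), -1)) = Mul(10, Pow(1, -1)) = Mul(10, 1) = 10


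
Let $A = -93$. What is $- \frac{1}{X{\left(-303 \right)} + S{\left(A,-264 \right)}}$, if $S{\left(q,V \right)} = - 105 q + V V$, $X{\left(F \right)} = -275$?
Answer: $- \frac{1}{79186} \approx -1.2629 \cdot 10^{-5}$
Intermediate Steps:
$S{\left(q,V \right)} = V^{2} - 105 q$ ($S{\left(q,V \right)} = - 105 q + V^{2} = V^{2} - 105 q$)
$- \frac{1}{X{\left(-303 \right)} + S{\left(A,-264 \right)}} = - \frac{1}{-275 + \left(\left(-264\right)^{2} - -9765\right)} = - \frac{1}{-275 + \left(69696 + 9765\right)} = - \frac{1}{-275 + 79461} = - \frac{1}{79186}$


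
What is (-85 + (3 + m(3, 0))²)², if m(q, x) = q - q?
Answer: 5776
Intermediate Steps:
m(q, x) = 0
(-85 + (3 + m(3, 0))²)² = (-85 + (3 + 0)²)² = (-85 + 3²)² = (-85 + 9)² = (-76)² = 5776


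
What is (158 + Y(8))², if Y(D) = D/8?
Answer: 25281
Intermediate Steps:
Y(D) = D/8 (Y(D) = D*(⅛) = D/8)
(158 + Y(8))² = (158 + (⅛)*8)² = (158 + 1)² = 159² = 25281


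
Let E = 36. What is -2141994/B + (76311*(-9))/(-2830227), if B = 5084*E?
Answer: -329812697359/28777748136 ≈ -11.461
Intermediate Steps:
B = 183024 (B = 5084*36 = 183024)
-2141994/B + (76311*(-9))/(-2830227) = -2141994/183024 + (76311*(-9))/(-2830227) = -2141994*1/183024 - 686799*(-1/2830227) = -356999/30504 + 228933/943409 = -329812697359/28777748136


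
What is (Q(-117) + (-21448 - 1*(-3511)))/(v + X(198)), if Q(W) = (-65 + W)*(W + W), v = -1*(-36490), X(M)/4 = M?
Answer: 24651/37282 ≈ 0.66120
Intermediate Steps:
X(M) = 4*M
v = 36490
Q(W) = 2*W*(-65 + W) (Q(W) = (-65 + W)*(2*W) = 2*W*(-65 + W))
(Q(-117) + (-21448 - 1*(-3511)))/(v + X(198)) = (2*(-117)*(-65 - 117) + (-21448 - 1*(-3511)))/(36490 + 4*198) = (2*(-117)*(-182) + (-21448 + 3511))/(36490 + 792) = (42588 - 17937)/37282 = 24651*(1/37282) = 24651/37282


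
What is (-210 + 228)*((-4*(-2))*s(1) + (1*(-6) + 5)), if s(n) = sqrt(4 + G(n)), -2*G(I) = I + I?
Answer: -18 + 144*sqrt(3) ≈ 231.42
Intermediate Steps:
G(I) = -I (G(I) = -(I + I)/2 = -I)
s(n) = sqrt(4 - n)
(-210 + 228)*((-4*(-2))*s(1) + (1*(-6) + 5)) = (-210 + 228)*((-4*(-2))*sqrt(4 - 1*1) + (1*(-6) + 5)) = 18*(8*sqrt(4 - 1) + (-6 + 5)) = 18*(8*sqrt(3) - 1) = 18*(-1 + 8*sqrt(3)) = -18 + 144*sqrt(3)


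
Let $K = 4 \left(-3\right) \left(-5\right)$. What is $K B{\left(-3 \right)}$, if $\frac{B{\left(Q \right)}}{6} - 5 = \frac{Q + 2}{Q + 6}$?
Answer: $1680$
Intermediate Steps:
$B{\left(Q \right)} = 30 + \frac{6 \left(2 + Q\right)}{6 + Q}$ ($B{\left(Q \right)} = 30 + 6 \frac{Q + 2}{Q + 6} = 30 + 6 \frac{2 + Q}{6 + Q} = 30 + \frac{6 \left(2 + Q\right)}{6 + Q}$)
$K = 60$ ($K = \left(-12\right) \left(-5\right) = 60$)
$K B{\left(-3 \right)} = 60 \frac{12 \left(16 + 3 \left(-3\right)\right)}{6 - 3} = 60 \frac{12 \left(16 - 9\right)}{3} = 60 \cdot 12 \cdot \frac{1}{3} \cdot 7 = 60 \cdot 28 = 1680$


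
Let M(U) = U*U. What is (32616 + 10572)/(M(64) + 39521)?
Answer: 14396/14539 ≈ 0.99016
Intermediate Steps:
M(U) = U**2
(32616 + 10572)/(M(64) + 39521) = (32616 + 10572)/(64**2 + 39521) = 43188/(4096 + 39521) = 43188/43617 = 43188*(1/43617) = 14396/14539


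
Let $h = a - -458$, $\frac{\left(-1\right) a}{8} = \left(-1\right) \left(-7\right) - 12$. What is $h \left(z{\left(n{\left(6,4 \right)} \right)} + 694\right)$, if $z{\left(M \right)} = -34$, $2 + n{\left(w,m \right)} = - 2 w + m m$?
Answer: $328680$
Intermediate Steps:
$n{\left(w,m \right)} = -2 + m^{2} - 2 w$ ($n{\left(w,m \right)} = -2 + \left(- 2 w + m m\right) = -2 + \left(- 2 w + m^{2}\right) = -2 + \left(m^{2} - 2 w\right) = -2 + m^{2} - 2 w$)
$a = 40$ ($a = - 8 \left(\left(-1\right) \left(-7\right) - 12\right) = - 8 \left(7 - 12\right) = \left(-8\right) \left(-5\right) = 40$)
$h = 498$ ($h = 40 - -458 = 40 + 458 = 498$)
$h \left(z{\left(n{\left(6,4 \right)} \right)} + 694\right) = 498 \left(-34 + 694\right) = 498 \cdot 660 = 328680$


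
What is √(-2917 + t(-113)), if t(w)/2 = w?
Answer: I*√3143 ≈ 56.062*I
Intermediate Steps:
t(w) = 2*w
√(-2917 + t(-113)) = √(-2917 + 2*(-113)) = √(-2917 - 226) = √(-3143) = I*√3143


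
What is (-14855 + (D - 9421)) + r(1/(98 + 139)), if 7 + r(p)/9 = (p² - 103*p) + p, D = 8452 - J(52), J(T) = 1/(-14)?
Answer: -1388442919/87374 ≈ -15891.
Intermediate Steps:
J(T) = -1/14
D = 118329/14 (D = 8452 - 1*(-1/14) = 8452 + 1/14 = 118329/14 ≈ 8452.1)
r(p) = -63 - 918*p + 9*p² (r(p) = -63 + 9*((p² - 103*p) + p) = -63 + 9*(p² - 102*p) = -63 + (-918*p + 9*p²) = -63 - 918*p + 9*p²)
(-14855 + (D - 9421)) + r(1/(98 + 139)) = (-14855 + (118329/14 - 9421)) + (-63 - 918/(98 + 139) + 9*(1/(98 + 139))²) = (-14855 - 13565/14) + (-63 - 918/237 + 9*(1/237)²) = -221535/14 + (-63 - 918*1/237 + 9*(1/237)²) = -221535/14 + (-63 - 306/79 + 9*(1/56169)) = -221535/14 + (-63 - 306/79 + 1/6241) = -221535/14 - 417356/6241 = -1388442919/87374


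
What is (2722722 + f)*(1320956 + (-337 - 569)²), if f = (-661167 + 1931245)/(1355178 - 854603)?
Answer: 2919107934068648576/500575 ≈ 5.8315e+12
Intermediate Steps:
f = 1270078/500575 ≈ 2.5372
(2722722 + f)*(1320956 + (-337 - 569)²) = (2722722 + 1270078/500575)*(1320956 + (-337 - 569)²) = 1362927835228*(1320956 + (-906)²)/500575 = 1362927835228*(1320956 + 820836)/500575 = (1362927835228/500575)*2141792 = 2919107934068648576/500575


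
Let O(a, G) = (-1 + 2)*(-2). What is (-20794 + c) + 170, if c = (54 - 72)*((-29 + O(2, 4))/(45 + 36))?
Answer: -185554/9 ≈ -20617.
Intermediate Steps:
O(a, G) = -2 (O(a, G) = 1*(-2) = -2)
c = 62/9 (c = (54 - 72)*((-29 - 2)/(45 + 36)) = -(-558)/81 = -18*(-31/81) = 62/9 ≈ 6.8889)
(-20794 + c) + 170 = (-20794 + 62/9) + 170 = -187084/9 + 170 = -185554/9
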